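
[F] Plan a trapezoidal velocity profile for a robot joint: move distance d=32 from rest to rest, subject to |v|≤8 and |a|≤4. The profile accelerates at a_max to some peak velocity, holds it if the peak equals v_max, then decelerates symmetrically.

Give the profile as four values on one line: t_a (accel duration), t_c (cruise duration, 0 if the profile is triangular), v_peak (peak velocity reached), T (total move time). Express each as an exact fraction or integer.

vₘ²/aₘ = 8²/4 = 16
32 ≥ 16 so v_max reached
t_a = 8/4 = 2; v_peak = 8
d_cruise = 32 − 16 = 16; t_c = 16/8 = 2
T = 2·2 + 2 = 6

t_a=2 t_c=2 v_peak=8 T=6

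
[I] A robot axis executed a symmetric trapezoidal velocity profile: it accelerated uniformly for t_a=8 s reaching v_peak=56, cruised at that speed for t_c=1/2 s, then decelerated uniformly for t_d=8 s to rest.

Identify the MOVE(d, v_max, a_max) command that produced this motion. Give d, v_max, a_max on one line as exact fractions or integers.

a_max = 56/8 = 7
d_a = ½·56·8 = 224; d_c = 56·1/2 = 28
d = 2·224 + 28 = 476
t_c = 1/2 > 0 ⇒ limit active, v_max = 56

d=476 v_max=56 a_max=7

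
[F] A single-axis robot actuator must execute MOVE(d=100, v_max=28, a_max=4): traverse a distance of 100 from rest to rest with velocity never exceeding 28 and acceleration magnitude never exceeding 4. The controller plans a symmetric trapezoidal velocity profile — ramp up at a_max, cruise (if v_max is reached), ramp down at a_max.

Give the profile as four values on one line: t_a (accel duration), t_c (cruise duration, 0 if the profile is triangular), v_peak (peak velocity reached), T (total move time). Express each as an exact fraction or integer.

t_a=5 t_c=0 v_peak=20 T=10

vₘ²/aₘ = 28²/4 = 196
100 < 196 ⇒ no cruise
v_peak = √(100·4) = √400 = 20
t_a = 20/4 = 5; t_c = 0
T = 2·5 = 10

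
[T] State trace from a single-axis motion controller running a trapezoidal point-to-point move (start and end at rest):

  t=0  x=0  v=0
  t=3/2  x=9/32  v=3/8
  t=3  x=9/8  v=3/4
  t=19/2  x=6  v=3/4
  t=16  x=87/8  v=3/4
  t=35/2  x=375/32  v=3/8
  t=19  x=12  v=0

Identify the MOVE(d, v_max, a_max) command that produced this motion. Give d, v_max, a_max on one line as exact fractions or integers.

final state: t=19, x=12, v=0 → d = 12
a_max = (3/8−0)/(3/2−0) = 1/4
max v = 3/4 over t∈[3,16] → v_max = 3/4
check: 3/4·(3+13) = 12 ✓

d=12 v_max=3/4 a_max=1/4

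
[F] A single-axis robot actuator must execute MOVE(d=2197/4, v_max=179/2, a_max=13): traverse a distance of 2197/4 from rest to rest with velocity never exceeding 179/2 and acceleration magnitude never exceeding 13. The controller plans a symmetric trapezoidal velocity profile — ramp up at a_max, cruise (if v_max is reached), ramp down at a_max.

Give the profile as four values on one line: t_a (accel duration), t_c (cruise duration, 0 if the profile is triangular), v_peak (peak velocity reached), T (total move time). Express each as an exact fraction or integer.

v_max²/a_max = (179/2)²/13 = 32041/52
2197/4 < 32041/52 → triangular
v_peak = √(2197/4·13) = √(28561/4) = 169/2
t_a = (169/2)/13 = 13/2; t_c = 0
T = 2·13/2 = 13

t_a=13/2 t_c=0 v_peak=169/2 T=13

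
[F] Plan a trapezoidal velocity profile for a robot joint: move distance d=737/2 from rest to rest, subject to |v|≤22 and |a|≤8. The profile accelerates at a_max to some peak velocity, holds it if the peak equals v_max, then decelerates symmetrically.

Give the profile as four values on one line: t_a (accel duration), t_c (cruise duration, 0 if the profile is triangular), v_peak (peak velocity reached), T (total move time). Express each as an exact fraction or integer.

t_a=11/4 t_c=14 v_peak=22 T=39/2

(v_max)²/a_max = 22²/8 = 121/2
737/2 ≥ 121/2 so v_max reached
t_a = 22/8 = 11/4; v_peak = 22
d_cruise = 737/2 − 121/2 = 308; t_c = 308/22 = 14
T = 2·11/4 + 14 = 39/2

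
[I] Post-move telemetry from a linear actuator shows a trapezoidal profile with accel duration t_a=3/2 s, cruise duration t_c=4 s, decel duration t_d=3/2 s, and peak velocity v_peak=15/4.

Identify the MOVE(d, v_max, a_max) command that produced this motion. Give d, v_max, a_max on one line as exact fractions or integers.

d=165/8 v_max=15/4 a_max=5/2

a_max = (15/4)/(3/2) = 5/2
d_a = ½·15/4·3/2 = 45/16; d_c = 15/4·4 = 15
d = 2·45/16 + 15 = 165/8
t_c = 4 > 0 so v_max = 15/4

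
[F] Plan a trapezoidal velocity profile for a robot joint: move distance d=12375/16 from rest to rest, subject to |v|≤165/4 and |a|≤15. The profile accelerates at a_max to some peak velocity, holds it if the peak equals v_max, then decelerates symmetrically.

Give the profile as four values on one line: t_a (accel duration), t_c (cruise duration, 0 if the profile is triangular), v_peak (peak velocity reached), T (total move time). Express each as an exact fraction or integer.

t_a=11/4 t_c=16 v_peak=165/4 T=43/2

vₘ²/aₘ = (165/4)²/15 = 1815/16
12375/16 ≥ 1815/16 → trapezoidal
t_a = (165/4)/15 = 11/4; v_peak = 165/4
d_cruise = 12375/16 − 1815/16 = 660; t_c = 660/(165/4) = 16
T = 2·11/4 + 16 = 43/2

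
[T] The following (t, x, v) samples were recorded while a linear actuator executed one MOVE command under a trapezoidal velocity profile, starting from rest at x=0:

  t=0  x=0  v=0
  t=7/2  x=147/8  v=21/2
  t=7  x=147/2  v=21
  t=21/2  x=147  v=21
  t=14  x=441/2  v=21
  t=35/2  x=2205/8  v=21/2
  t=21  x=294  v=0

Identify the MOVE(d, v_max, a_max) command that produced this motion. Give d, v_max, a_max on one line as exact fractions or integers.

final state: t=21, x=294, v=0 → d = 294
a_max = (21/2−0)/(7/2−0) = 3
max v = 21 over t∈[7,14] → v_max = 21
check: 21·(7+7) = 294 ✓

d=294 v_max=21 a_max=3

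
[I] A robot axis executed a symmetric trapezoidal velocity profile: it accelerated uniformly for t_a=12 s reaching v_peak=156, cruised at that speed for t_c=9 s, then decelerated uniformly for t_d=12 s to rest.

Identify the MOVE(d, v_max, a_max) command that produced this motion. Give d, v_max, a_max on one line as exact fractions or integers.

d=3276 v_max=156 a_max=13

a_max = 156/12 = 13
d_a = ½·156·12 = 936; d_c = 156·9 = 1404
d = 2·936 + 1404 = 3276
t_c = 9 > 0 so v_max = 156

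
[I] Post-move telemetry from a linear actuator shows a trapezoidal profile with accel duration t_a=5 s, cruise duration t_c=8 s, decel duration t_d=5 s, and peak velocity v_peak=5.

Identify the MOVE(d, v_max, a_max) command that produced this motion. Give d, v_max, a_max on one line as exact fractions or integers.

a_max = 5/5 = 1
d_a = ½·5·5 = 25/2; d_c = 5·8 = 40
d = 2·25/2 + 40 = 65
t_c = 8 > 0 ⇒ limit active, v_max = 5

d=65 v_max=5 a_max=1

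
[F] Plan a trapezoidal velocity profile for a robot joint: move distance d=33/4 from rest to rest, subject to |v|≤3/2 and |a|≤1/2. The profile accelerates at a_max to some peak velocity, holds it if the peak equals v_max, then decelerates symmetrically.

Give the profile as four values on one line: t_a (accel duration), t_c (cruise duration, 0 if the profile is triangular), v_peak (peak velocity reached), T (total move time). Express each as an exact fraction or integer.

t_a=3 t_c=5/2 v_peak=3/2 T=17/2

vₘ²/aₘ = (3/2)²/(1/2) = 9/2
33/4 ≥ 9/2 so v_max reached
t_a = (3/2)/(1/2) = 3; v_peak = 3/2
d_cruise = 33/4 − 9/2 = 15/4; t_c = (15/4)/(3/2) = 5/2
T = 2·3 + 5/2 = 17/2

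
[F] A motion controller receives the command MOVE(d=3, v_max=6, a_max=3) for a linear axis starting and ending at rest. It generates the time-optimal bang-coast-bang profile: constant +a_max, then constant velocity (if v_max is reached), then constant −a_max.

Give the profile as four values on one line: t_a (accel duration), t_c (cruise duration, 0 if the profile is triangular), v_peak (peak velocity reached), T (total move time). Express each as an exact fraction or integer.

vₘ²/aₘ = 6²/3 = 12
3 < 12 ⇒ no cruise
v_peak = √(3·3) = √9 = 3
t_a = 3/3 = 1; t_c = 0
T = 2·1 = 2

t_a=1 t_c=0 v_peak=3 T=2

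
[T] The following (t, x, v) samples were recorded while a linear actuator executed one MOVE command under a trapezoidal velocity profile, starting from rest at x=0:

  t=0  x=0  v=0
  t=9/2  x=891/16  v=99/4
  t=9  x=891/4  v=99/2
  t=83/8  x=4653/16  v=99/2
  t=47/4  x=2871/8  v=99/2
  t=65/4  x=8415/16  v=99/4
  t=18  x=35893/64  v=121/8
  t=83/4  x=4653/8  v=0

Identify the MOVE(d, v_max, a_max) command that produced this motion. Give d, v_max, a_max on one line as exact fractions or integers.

d=4653/8 v_max=99/2 a_max=11/2

final state: t=83/4, x=4653/8, v=0 → d = 4653/8
a_max = (99/4−0)/(9/2−0) = 11/2
max v = 99/2 over t∈[9,47/4] → v_max = 99/2
check: 99/2·(9+11/4) = 4653/8 ✓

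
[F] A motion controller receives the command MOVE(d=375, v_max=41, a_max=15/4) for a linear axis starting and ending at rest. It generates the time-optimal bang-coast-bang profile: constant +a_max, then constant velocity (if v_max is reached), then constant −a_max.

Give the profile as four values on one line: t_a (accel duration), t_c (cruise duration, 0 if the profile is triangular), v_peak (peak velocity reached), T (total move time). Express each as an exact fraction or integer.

t_a=10 t_c=0 v_peak=75/2 T=20

(v_max)²/a_max = 41²/(15/4) = 6724/15
375 < 6724/15 → triangular
v_peak = √(375·15/4) = √(5625/4) = 75/2
t_a = (75/2)/(15/4) = 10; t_c = 0
T = 2·10 = 20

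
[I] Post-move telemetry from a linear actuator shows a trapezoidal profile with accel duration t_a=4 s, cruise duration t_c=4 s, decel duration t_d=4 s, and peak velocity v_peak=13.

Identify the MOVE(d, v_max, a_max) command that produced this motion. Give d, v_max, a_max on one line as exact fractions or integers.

d=104 v_max=13 a_max=13/4

a_max = 13/4
d_a = ½·13·4 = 26; d_c = 13·4 = 52
d = 2·26 + 52 = 104
t_c = 4 > 0 → v_max = v_peak = 13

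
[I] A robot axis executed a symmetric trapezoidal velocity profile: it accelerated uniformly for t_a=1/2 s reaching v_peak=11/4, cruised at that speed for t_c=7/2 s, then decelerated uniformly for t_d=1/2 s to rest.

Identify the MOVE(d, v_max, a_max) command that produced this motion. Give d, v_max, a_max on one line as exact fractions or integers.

d=11 v_max=11/4 a_max=11/2

a_max = (11/4)/(1/2) = 11/2
d_a = ½·11/4·1/2 = 11/16; d_c = 11/4·7/2 = 77/8
d = 2·11/16 + 77/8 = 11
t_c = 7/2 > 0 → v_max = v_peak = 11/4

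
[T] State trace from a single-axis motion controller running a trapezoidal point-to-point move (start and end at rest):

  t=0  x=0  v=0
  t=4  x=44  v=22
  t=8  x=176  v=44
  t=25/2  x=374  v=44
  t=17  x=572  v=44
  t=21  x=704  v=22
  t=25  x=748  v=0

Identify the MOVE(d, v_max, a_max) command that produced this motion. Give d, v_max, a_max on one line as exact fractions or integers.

final state: t=25, x=748, v=0 → d = 748
a_max = (22−0)/(4−0) = 11/2
max v = 44 over t∈[8,17] → v_max = 44
check: 44·(8+9) = 748 ✓

d=748 v_max=44 a_max=11/2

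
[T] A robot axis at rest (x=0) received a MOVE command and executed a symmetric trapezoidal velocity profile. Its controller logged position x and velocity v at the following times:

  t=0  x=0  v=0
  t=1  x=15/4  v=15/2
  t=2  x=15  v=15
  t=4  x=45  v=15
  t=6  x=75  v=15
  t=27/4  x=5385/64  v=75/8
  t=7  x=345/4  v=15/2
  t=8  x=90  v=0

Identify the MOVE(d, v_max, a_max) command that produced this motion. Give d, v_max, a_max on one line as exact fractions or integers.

final state: t=8, x=90, v=0 → d = 90
a_max = (15/2−0)/(1−0) = 15/2
max v = 15 over t∈[2,6] → v_max = 15
check: 15·(2+4) = 90 ✓

d=90 v_max=15 a_max=15/2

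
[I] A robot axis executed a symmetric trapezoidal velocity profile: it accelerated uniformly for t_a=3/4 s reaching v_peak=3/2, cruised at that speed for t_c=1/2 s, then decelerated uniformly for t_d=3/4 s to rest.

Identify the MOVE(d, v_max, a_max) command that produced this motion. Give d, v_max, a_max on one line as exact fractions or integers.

d=15/8 v_max=3/2 a_max=2

a_max = (3/2)/(3/4) = 2
d_a = ½·3/2·3/4 = 9/16; d_c = 3/2·1/2 = 3/4
d = 2·9/16 + 3/4 = 15/8
t_c = 1/2 > 0 ⇒ limit active, v_max = 3/2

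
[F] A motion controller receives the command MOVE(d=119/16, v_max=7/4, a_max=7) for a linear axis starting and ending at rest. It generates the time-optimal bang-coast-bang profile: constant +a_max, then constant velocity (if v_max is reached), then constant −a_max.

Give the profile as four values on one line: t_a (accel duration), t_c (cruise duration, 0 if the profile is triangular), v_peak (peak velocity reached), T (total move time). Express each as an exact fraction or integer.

(v_max)²/a_max = (7/4)²/7 = 7/16
119/16 ≥ 7/16 → trapezoidal
t_a = (7/4)/7 = 1/4; v_peak = 7/4
d_cruise = 119/16 − 7/16 = 7; t_c = 7/(7/4) = 4
T = 2·1/4 + 4 = 9/2

t_a=1/4 t_c=4 v_peak=7/4 T=9/2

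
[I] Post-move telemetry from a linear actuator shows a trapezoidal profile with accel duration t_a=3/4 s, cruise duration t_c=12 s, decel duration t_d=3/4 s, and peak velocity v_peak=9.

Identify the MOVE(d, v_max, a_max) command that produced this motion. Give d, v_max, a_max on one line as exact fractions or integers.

a_max = 9/(3/4) = 12
d_a = ½·9·3/4 = 27/8; d_c = 9·12 = 108
d = 2·27/8 + 108 = 459/4
t_c = 12 > 0 ⇒ limit active, v_max = 9

d=459/4 v_max=9 a_max=12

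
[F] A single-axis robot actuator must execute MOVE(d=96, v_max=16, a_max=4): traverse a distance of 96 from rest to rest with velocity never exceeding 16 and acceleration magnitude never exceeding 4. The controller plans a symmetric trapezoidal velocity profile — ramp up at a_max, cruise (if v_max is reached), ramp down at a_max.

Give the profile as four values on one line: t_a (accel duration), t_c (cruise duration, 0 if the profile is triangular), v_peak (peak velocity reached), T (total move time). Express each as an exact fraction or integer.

t_a=4 t_c=2 v_peak=16 T=10

vₘ²/aₘ = 16²/4 = 64
96 ≥ 64 ⇒ cruise phase
t_a = 16/4 = 4; v_peak = 16
d_cruise = 96 − 64 = 32; t_c = 32/16 = 2
T = 2·4 + 2 = 10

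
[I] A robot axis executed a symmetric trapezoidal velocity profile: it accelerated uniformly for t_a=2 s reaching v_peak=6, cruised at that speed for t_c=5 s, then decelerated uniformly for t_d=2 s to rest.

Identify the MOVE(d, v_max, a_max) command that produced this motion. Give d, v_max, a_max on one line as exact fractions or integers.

a_max = 6/2 = 3
d_a = ½·6·2 = 6; d_c = 6·5 = 30
d = 2·6 + 30 = 42
t_c = 5 > 0 → v_max = v_peak = 6

d=42 v_max=6 a_max=3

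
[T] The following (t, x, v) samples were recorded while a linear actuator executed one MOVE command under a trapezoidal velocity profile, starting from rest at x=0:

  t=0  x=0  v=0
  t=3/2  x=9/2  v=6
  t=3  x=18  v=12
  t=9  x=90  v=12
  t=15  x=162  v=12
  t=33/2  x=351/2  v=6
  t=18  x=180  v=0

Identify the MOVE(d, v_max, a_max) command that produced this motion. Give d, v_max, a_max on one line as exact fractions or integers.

final state: t=18, x=180, v=0 → d = 180
a_max = (6−0)/(3/2−0) = 4
max v = 12 over t∈[3,15] → v_max = 12
check: 12·(3+12) = 180 ✓

d=180 v_max=12 a_max=4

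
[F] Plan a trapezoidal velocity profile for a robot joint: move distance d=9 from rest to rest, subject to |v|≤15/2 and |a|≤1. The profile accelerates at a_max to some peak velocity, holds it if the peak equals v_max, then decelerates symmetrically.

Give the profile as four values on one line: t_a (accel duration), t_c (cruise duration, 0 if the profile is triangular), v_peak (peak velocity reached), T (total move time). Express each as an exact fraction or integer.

vₘ²/aₘ = (15/2)²/1 = 225/4
9 < 225/4 → triangular
v_peak = √(9·1) = √9 = 3
t_a = 3/1 = 3; t_c = 0
T = 2·3 = 6

t_a=3 t_c=0 v_peak=3 T=6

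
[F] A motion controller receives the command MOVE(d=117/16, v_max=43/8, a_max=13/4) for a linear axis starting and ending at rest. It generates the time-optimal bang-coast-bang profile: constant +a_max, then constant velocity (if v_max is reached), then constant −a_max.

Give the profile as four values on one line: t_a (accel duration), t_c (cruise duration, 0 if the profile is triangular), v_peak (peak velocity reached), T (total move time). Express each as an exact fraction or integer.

t_a=3/2 t_c=0 v_peak=39/8 T=3

v_max²/a_max = (43/8)²/(13/4) = 1849/208
117/16 < 1849/208 → triangular
v_peak = √(117/16·13/4) = √(1521/64) = 39/8
t_a = (39/8)/(13/4) = 3/2; t_c = 0
T = 2·3/2 = 3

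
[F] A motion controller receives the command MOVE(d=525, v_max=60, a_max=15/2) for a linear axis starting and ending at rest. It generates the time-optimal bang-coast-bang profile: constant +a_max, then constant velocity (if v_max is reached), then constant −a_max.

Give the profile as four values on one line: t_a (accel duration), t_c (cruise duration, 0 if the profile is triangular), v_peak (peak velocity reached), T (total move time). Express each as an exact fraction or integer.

t_a=8 t_c=3/4 v_peak=60 T=67/4

vₘ²/aₘ = 60²/(15/2) = 480
525 ≥ 480 ⇒ cruise phase
t_a = 60/(15/2) = 8; v_peak = 60
d_cruise = 525 − 480 = 45; t_c = 45/60 = 3/4
T = 2·8 + 3/4 = 67/4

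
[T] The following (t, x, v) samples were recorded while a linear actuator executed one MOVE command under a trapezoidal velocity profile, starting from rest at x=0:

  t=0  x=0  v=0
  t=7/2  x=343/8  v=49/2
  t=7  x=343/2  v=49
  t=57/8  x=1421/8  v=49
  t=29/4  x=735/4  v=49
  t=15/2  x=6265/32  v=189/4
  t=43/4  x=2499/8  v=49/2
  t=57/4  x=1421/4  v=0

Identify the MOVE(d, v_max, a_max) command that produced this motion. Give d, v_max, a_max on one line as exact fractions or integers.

d=1421/4 v_max=49 a_max=7

final state: t=57/4, x=1421/4, v=0 → d = 1421/4
a_max = (49/2−0)/(7/2−0) = 7
max v = 49 over t∈[7,29/4] → v_max = 49
check: 49·(7+1/4) = 1421/4 ✓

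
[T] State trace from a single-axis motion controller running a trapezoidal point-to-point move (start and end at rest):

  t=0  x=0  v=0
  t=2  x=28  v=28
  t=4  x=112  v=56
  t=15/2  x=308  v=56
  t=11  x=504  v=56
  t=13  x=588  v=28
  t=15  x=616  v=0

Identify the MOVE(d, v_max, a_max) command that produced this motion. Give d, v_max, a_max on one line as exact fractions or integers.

final state: t=15, x=616, v=0 → d = 616
a_max = (28−0)/(2−0) = 14
max v = 56 over t∈[4,11] → v_max = 56
check: 56·(4+7) = 616 ✓

d=616 v_max=56 a_max=14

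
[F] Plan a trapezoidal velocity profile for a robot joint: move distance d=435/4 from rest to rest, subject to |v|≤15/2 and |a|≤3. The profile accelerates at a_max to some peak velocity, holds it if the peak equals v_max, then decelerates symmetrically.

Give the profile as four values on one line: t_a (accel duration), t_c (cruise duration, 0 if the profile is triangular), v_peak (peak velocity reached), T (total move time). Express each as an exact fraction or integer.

v_max²/a_max = (15/2)²/3 = 75/4
435/4 ≥ 75/4 so v_max reached
t_a = (15/2)/3 = 5/2; v_peak = 15/2
d_cruise = 435/4 − 75/4 = 90; t_c = 90/(15/2) = 12
T = 2·5/2 + 12 = 17

t_a=5/2 t_c=12 v_peak=15/2 T=17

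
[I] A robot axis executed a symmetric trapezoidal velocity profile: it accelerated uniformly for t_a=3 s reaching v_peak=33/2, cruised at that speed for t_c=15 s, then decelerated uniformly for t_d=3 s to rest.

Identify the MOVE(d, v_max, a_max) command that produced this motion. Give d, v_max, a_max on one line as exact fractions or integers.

d=297 v_max=33/2 a_max=11/2

a_max = (33/2)/3 = 11/2
d_a = ½·33/2·3 = 99/4; d_c = 33/2·15 = 495/2
d = 2·99/4 + 495/2 = 297
t_c = 15 > 0 so v_max = 33/2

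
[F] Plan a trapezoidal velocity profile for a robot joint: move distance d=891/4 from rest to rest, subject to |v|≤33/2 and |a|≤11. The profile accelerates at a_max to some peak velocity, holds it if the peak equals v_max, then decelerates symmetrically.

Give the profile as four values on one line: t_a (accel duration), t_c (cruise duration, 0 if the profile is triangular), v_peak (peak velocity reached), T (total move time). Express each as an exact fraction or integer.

v_max²/a_max = (33/2)²/11 = 99/4
891/4 ≥ 99/4 ⇒ cruise phase
t_a = (33/2)/11 = 3/2; v_peak = 33/2
d_cruise = 891/4 − 99/4 = 198; t_c = 198/(33/2) = 12
T = 2·3/2 + 12 = 15

t_a=3/2 t_c=12 v_peak=33/2 T=15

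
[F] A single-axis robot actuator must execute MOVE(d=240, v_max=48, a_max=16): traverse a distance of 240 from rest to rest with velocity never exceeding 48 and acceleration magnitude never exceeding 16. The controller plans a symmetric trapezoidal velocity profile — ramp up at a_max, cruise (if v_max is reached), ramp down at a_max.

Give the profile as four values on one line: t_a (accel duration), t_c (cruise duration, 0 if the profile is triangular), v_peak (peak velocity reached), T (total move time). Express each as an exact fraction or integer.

v_max²/a_max = 48²/16 = 144
240 ≥ 144 so v_max reached
t_a = 48/16 = 3; v_peak = 48
d_cruise = 240 − 144 = 96; t_c = 96/48 = 2
T = 2·3 + 2 = 8

t_a=3 t_c=2 v_peak=48 T=8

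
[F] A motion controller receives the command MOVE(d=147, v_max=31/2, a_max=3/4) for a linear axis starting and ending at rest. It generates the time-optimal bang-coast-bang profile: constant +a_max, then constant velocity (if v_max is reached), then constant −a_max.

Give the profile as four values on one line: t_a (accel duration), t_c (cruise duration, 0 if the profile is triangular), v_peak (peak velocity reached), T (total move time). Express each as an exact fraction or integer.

(v_max)²/a_max = (31/2)²/(3/4) = 961/3
147 < 961/3 so t_c = 0
v_peak = √(147·3/4) = √(441/4) = 21/2
t_a = (21/2)/(3/4) = 14; t_c = 0
T = 2·14 = 28

t_a=14 t_c=0 v_peak=21/2 T=28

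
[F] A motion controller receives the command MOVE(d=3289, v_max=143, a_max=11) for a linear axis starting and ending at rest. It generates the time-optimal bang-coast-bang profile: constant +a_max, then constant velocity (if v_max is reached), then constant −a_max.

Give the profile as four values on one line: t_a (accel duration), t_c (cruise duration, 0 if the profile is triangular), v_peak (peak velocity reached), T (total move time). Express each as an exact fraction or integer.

t_a=13 t_c=10 v_peak=143 T=36

(v_max)²/a_max = 143²/11 = 1859
3289 ≥ 1859 → trapezoidal
t_a = 143/11 = 13; v_peak = 143
d_cruise = 3289 − 1859 = 1430; t_c = 1430/143 = 10
T = 2·13 + 10 = 36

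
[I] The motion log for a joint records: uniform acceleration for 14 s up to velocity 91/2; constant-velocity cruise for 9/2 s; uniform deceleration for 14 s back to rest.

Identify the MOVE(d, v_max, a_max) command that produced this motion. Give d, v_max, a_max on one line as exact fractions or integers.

a_max = (91/2)/14 = 13/4
d_a = ½·91/2·14 = 637/2; d_c = 91/2·9/2 = 819/4
d = 2·637/2 + 819/4 = 3367/4
t_c = 9/2 > 0 ⇒ limit active, v_max = 91/2

d=3367/4 v_max=91/2 a_max=13/4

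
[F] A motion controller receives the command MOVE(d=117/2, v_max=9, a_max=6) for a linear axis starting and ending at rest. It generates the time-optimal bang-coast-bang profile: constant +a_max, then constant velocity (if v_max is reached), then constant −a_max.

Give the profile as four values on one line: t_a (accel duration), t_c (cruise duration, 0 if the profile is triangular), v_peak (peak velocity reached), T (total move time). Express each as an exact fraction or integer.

(v_max)²/a_max = 9²/6 = 27/2
117/2 ≥ 27/2 ⇒ cruise phase
t_a = 9/6 = 3/2; v_peak = 9
d_cruise = 117/2 − 27/2 = 45; t_c = 45/9 = 5
T = 2·3/2 + 5 = 8

t_a=3/2 t_c=5 v_peak=9 T=8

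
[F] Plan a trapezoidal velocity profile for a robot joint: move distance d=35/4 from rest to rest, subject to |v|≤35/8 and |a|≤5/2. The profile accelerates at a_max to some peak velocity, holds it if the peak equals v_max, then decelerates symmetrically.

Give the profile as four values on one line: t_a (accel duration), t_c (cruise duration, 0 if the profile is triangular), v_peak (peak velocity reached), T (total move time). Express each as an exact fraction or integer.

vₘ²/aₘ = (35/8)²/(5/2) = 245/32
35/4 ≥ 245/32 ⇒ cruise phase
t_a = (35/8)/(5/2) = 7/4; v_peak = 35/8
d_cruise = 35/4 − 245/32 = 35/32; t_c = (35/32)/(35/8) = 1/4
T = 2·7/4 + 1/4 = 15/4

t_a=7/4 t_c=1/4 v_peak=35/8 T=15/4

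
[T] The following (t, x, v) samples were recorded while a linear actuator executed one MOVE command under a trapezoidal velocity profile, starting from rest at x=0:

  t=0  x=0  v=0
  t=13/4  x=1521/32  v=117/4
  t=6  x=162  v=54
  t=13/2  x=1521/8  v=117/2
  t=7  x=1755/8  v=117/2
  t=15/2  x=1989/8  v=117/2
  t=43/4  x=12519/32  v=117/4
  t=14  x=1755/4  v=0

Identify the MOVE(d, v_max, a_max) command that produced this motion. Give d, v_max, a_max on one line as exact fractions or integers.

d=1755/4 v_max=117/2 a_max=9

final state: t=14, x=1755/4, v=0 → d = 1755/4
a_max = (117/4−0)/(13/4−0) = 9
max v = 117/2 over t∈[13/2,15/2] → v_max = 117/2
check: 117/2·(13/2+1) = 1755/4 ✓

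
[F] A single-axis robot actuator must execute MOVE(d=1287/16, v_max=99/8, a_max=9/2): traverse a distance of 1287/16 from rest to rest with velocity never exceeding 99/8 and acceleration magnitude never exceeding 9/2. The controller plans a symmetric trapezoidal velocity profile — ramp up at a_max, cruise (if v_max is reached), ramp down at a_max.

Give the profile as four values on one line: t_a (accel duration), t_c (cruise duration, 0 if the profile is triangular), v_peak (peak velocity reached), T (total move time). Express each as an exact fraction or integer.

v_max²/a_max = (99/8)²/(9/2) = 1089/32
1287/16 ≥ 1089/32 → trapezoidal
t_a = (99/8)/(9/2) = 11/4; v_peak = 99/8
d_cruise = 1287/16 − 1089/32 = 1485/32; t_c = (1485/32)/(99/8) = 15/4
T = 2·11/4 + 15/4 = 37/4

t_a=11/4 t_c=15/4 v_peak=99/8 T=37/4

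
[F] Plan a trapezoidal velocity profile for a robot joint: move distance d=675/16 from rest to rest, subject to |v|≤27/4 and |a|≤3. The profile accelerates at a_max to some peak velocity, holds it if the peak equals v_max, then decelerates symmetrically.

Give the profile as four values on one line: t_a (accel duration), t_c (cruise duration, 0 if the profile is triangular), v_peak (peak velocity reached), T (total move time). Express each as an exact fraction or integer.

t_a=9/4 t_c=4 v_peak=27/4 T=17/2

(v_max)²/a_max = (27/4)²/3 = 243/16
675/16 ≥ 243/16 → trapezoidal
t_a = (27/4)/3 = 9/4; v_peak = 27/4
d_cruise = 675/16 − 243/16 = 27; t_c = 27/(27/4) = 4
T = 2·9/4 + 4 = 17/2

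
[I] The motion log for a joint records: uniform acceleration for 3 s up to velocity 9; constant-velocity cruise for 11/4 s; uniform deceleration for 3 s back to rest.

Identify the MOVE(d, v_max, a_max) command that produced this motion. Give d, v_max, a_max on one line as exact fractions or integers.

d=207/4 v_max=9 a_max=3

a_max = 9/3 = 3
d_a = ½·9·3 = 27/2; d_c = 9·11/4 = 99/4
d = 2·27/2 + 99/4 = 207/4
t_c = 11/4 > 0 so v_max = 9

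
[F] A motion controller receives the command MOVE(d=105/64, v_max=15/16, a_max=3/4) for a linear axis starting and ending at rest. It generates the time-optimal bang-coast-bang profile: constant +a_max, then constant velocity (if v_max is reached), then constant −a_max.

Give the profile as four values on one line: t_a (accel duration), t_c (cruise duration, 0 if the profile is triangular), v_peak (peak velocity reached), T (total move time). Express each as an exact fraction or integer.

t_a=5/4 t_c=1/2 v_peak=15/16 T=3

(v_max)²/a_max = (15/16)²/(3/4) = 75/64
105/64 ≥ 75/64 so v_max reached
t_a = (15/16)/(3/4) = 5/4; v_peak = 15/16
d_cruise = 105/64 − 75/64 = 15/32; t_c = (15/32)/(15/16) = 1/2
T = 2·5/4 + 1/2 = 3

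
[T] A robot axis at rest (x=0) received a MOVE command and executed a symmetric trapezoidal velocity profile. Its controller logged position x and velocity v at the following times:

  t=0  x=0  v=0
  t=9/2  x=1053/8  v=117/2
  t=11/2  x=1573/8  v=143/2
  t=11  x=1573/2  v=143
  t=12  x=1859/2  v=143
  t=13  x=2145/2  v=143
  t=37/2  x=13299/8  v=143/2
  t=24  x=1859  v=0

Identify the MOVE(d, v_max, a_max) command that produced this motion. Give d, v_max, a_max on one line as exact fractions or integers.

final state: t=24, x=1859, v=0 → d = 1859
a_max = (117/2−0)/(9/2−0) = 13
max v = 143 over t∈[11,13] → v_max = 143
check: 143·(11+2) = 1859 ✓

d=1859 v_max=143 a_max=13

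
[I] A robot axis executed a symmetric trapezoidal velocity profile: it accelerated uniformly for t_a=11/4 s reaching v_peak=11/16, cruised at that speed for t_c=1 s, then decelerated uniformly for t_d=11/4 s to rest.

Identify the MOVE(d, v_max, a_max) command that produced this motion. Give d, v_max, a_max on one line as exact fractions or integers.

d=165/64 v_max=11/16 a_max=1/4

a_max = (11/16)/(11/4) = 1/4
d_a = ½·11/16·11/4 = 121/128; d_c = 11/16·1 = 11/16
d = 2·121/128 + 11/16 = 165/64
t_c = 1 > 0 so v_max = 11/16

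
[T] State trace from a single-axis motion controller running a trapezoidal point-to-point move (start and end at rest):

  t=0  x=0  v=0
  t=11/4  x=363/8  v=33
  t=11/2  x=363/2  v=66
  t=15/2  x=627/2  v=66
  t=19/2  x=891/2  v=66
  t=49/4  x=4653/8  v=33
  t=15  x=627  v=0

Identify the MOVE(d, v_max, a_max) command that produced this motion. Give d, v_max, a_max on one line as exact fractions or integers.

d=627 v_max=66 a_max=12

final state: t=15, x=627, v=0 → d = 627
a_max = (33−0)/(11/4−0) = 12
max v = 66 over t∈[11/2,19/2] → v_max = 66
check: 66·(11/2+4) = 627 ✓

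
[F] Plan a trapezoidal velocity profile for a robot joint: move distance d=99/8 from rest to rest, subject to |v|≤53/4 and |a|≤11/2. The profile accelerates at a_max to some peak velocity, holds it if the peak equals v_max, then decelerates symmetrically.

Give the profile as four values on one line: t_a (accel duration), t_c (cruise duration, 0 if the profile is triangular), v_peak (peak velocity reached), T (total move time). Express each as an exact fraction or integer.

t_a=3/2 t_c=0 v_peak=33/4 T=3

v_max²/a_max = (53/4)²/(11/2) = 2809/88
99/8 < 2809/88 ⇒ no cruise
v_peak = √(99/8·11/2) = √(1089/16) = 33/4
t_a = (33/4)/(11/2) = 3/2; t_c = 0
T = 2·3/2 = 3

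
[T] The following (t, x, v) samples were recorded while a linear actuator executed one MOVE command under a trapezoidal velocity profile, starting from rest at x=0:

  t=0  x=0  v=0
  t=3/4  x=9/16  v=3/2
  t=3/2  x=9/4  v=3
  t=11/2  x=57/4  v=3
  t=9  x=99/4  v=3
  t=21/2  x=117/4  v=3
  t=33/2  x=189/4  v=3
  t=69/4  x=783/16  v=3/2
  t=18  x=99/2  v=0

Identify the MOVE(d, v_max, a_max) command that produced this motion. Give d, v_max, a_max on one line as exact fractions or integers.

final state: t=18, x=99/2, v=0 → d = 99/2
a_max = (3/2−0)/(3/4−0) = 2
max v = 3 over t∈[3/2,33/2] → v_max = 3
check: 3·(3/2+15) = 99/2 ✓

d=99/2 v_max=3 a_max=2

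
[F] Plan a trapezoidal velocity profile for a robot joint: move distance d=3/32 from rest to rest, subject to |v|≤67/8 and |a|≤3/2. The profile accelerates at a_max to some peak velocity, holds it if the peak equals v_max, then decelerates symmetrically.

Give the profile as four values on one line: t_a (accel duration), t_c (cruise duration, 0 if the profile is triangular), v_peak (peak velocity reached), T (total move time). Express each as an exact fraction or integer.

t_a=1/4 t_c=0 v_peak=3/8 T=1/2

(v_max)²/a_max = (67/8)²/(3/2) = 4489/96
3/32 < 4489/96 so t_c = 0
v_peak = √(3/32·3/2) = √(9/64) = 3/8
t_a = (3/8)/(3/2) = 1/4; t_c = 0
T = 2·1/4 = 1/2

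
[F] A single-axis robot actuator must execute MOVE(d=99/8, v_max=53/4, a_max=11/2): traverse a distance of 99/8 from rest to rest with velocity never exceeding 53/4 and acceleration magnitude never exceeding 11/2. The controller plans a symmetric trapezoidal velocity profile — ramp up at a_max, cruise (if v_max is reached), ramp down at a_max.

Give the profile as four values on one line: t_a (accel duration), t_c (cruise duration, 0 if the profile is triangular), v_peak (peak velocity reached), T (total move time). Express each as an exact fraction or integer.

v_max²/a_max = (53/4)²/(11/2) = 2809/88
99/8 < 2809/88 → triangular
v_peak = √(99/8·11/2) = √(1089/16) = 33/4
t_a = (33/4)/(11/2) = 3/2; t_c = 0
T = 2·3/2 = 3

t_a=3/2 t_c=0 v_peak=33/4 T=3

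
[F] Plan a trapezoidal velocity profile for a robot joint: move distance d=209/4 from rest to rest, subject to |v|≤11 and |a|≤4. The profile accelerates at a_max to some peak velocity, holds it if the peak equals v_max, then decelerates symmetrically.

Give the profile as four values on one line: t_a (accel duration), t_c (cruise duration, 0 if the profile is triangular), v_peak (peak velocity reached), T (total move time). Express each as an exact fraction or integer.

t_a=11/4 t_c=2 v_peak=11 T=15/2

vₘ²/aₘ = 11²/4 = 121/4
209/4 ≥ 121/4 → trapezoidal
t_a = 11/4; v_peak = 11
d_cruise = 209/4 − 121/4 = 22; t_c = 22/11 = 2
T = 2·11/4 + 2 = 15/2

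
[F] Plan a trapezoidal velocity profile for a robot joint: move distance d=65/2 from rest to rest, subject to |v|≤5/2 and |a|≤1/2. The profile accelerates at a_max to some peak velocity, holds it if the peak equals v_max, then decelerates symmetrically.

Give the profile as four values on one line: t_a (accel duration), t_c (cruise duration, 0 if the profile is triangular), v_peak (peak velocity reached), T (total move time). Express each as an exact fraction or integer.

v_max²/a_max = (5/2)²/(1/2) = 25/2
65/2 ≥ 25/2 ⇒ cruise phase
t_a = (5/2)/(1/2) = 5; v_peak = 5/2
d_cruise = 65/2 − 25/2 = 20; t_c = 20/(5/2) = 8
T = 2·5 + 8 = 18

t_a=5 t_c=8 v_peak=5/2 T=18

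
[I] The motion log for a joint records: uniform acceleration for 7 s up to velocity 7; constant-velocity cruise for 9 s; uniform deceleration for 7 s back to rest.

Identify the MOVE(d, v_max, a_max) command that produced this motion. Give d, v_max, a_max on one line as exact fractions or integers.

d=112 v_max=7 a_max=1

a_max = 7/7 = 1
d_a = ½·7·7 = 49/2; d_c = 7·9 = 63
d = 2·49/2 + 63 = 112
t_c = 9 > 0 → v_max = v_peak = 7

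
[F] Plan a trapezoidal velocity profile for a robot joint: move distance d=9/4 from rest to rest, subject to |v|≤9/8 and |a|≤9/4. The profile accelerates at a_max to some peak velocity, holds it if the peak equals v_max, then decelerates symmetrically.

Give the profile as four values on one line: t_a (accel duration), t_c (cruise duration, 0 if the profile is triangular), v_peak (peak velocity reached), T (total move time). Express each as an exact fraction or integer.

v_max²/a_max = (9/8)²/(9/4) = 9/16
9/4 ≥ 9/16 → trapezoidal
t_a = (9/8)/(9/4) = 1/2; v_peak = 9/8
d_cruise = 9/4 − 9/16 = 27/16; t_c = (27/16)/(9/8) = 3/2
T = 2·1/2 + 3/2 = 5/2

t_a=1/2 t_c=3/2 v_peak=9/8 T=5/2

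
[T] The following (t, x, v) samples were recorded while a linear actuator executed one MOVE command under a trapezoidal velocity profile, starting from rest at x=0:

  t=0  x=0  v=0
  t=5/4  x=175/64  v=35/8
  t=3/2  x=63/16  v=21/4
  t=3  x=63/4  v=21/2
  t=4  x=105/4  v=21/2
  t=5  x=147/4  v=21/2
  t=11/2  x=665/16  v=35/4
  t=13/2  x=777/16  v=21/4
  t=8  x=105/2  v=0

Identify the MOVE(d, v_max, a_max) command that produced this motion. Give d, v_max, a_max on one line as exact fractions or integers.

d=105/2 v_max=21/2 a_max=7/2

final state: t=8, x=105/2, v=0 → d = 105/2
a_max = (35/8−0)/(5/4−0) = 7/2
max v = 21/2 over t∈[3,5] → v_max = 21/2
check: 21/2·(3+2) = 105/2 ✓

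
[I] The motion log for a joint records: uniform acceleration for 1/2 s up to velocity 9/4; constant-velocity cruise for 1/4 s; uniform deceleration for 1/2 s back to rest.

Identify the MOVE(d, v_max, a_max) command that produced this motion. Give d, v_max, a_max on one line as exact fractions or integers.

d=27/16 v_max=9/4 a_max=9/2

a_max = (9/4)/(1/2) = 9/2
d_a = ½·9/4·1/2 = 9/16; d_c = 9/4·1/4 = 9/16
d = 2·9/16 + 9/16 = 27/16
t_c = 1/4 > 0 → v_max = v_peak = 9/4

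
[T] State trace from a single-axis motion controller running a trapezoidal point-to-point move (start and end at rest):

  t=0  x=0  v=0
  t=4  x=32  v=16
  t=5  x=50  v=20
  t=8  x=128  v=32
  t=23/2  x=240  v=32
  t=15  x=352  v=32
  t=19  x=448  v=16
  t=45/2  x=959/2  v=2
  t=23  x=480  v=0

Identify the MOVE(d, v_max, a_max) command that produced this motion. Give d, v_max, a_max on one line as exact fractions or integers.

final state: t=23, x=480, v=0 → d = 480
a_max = (16−0)/(4−0) = 4
max v = 32 over t∈[8,15] → v_max = 32
check: 32·(8+7) = 480 ✓

d=480 v_max=32 a_max=4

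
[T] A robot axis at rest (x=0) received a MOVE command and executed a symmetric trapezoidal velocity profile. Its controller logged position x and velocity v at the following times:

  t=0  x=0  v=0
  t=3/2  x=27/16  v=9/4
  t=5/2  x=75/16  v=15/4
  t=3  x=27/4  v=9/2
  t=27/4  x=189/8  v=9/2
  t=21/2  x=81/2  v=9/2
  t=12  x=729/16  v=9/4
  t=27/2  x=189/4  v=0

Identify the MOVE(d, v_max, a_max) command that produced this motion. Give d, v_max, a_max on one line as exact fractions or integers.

d=189/4 v_max=9/2 a_max=3/2

final state: t=27/2, x=189/4, v=0 → d = 189/4
a_max = (9/4−0)/(3/2−0) = 3/2
max v = 9/2 over t∈[3,21/2] → v_max = 9/2
check: 9/2·(3+15/2) = 189/4 ✓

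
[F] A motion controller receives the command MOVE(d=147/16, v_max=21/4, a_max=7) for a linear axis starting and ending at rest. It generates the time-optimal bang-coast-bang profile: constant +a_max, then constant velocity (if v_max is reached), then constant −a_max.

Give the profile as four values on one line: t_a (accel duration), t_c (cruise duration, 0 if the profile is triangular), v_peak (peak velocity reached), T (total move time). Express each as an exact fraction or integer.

t_a=3/4 t_c=1 v_peak=21/4 T=5/2

(v_max)²/a_max = (21/4)²/7 = 63/16
147/16 ≥ 63/16 → trapezoidal
t_a = (21/4)/7 = 3/4; v_peak = 21/4
d_cruise = 147/16 − 63/16 = 21/4; t_c = (21/4)/(21/4) = 1
T = 2·3/4 + 1 = 5/2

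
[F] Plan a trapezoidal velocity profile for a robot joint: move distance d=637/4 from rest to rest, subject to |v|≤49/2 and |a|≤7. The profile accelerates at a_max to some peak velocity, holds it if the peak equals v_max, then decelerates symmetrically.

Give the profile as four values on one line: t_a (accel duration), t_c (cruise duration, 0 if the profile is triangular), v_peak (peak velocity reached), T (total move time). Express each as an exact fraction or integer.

(v_max)²/a_max = (49/2)²/7 = 343/4
637/4 ≥ 343/4 so v_max reached
t_a = (49/2)/7 = 7/2; v_peak = 49/2
d_cruise = 637/4 − 343/4 = 147/2; t_c = (147/2)/(49/2) = 3
T = 2·7/2 + 3 = 10

t_a=7/2 t_c=3 v_peak=49/2 T=10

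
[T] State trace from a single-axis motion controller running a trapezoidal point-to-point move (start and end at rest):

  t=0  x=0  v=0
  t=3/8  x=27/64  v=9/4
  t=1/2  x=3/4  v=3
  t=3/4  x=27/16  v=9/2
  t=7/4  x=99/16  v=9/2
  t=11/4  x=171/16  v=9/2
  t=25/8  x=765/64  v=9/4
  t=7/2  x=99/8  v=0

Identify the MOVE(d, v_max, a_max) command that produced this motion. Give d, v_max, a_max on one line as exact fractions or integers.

final state: t=7/2, x=99/8, v=0 → d = 99/8
a_max = (9/4−0)/(3/8−0) = 6
max v = 9/2 over t∈[3/4,11/4] → v_max = 9/2
check: 9/2·(3/4+2) = 99/8 ✓

d=99/8 v_max=9/2 a_max=6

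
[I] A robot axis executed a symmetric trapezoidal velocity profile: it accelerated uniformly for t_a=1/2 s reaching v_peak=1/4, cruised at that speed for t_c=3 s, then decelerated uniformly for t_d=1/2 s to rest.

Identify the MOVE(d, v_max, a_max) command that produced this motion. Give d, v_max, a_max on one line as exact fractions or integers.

d=7/8 v_max=1/4 a_max=1/2

a_max = (1/4)/(1/2) = 1/2
d_a = ½·1/4·1/2 = 1/16; d_c = 1/4·3 = 3/4
d = 2·1/16 + 3/4 = 7/8
t_c = 3 > 0 so v_max = 1/4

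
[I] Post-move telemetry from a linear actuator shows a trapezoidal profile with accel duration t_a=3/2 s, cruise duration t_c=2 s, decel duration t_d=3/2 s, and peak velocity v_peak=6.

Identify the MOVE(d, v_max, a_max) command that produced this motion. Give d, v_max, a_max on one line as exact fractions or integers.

a_max = 6/(3/2) = 4
d_a = ½·6·3/2 = 9/2; d_c = 6·2 = 12
d = 2·9/2 + 12 = 21
t_c = 2 > 0 so v_max = 6

d=21 v_max=6 a_max=4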